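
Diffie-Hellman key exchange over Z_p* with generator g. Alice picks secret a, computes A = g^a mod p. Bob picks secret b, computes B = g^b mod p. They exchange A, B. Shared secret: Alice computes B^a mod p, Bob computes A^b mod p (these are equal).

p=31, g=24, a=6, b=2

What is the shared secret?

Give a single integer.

Answer: 16

Derivation:
A = 24^6 mod 31  (bits of 6 = 110)
  bit 0 = 1: r = r^2 * 24 mod 31 = 1^2 * 24 = 1*24 = 24
  bit 1 = 1: r = r^2 * 24 mod 31 = 24^2 * 24 = 18*24 = 29
  bit 2 = 0: r = r^2 mod 31 = 29^2 = 4
  -> A = 4
B = 24^2 mod 31  (bits of 2 = 10)
  bit 0 = 1: r = r^2 * 24 mod 31 = 1^2 * 24 = 1*24 = 24
  bit 1 = 0: r = r^2 mod 31 = 24^2 = 18
  -> B = 18
s = B^a = 18^6 mod 31  (bits of 6 = 110)
  bit 0 = 1: r = r^2 * 18 mod 31 = 1^2 * 18 = 1*18 = 18
  bit 1 = 1: r = r^2 * 18 mod 31 = 18^2 * 18 = 14*18 = 4
  bit 2 = 0: r = r^2 mod 31 = 4^2 = 16
  -> s = B^a = 16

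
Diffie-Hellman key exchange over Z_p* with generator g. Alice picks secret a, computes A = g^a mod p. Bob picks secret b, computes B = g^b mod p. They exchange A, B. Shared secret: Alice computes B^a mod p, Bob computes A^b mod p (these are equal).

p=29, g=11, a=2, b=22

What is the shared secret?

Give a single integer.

Answer: 24

Derivation:
A = 11^2 mod 29  (bits of 2 = 10)
  bit 0 = 1: r = r^2 * 11 mod 29 = 1^2 * 11 = 1*11 = 11
  bit 1 = 0: r = r^2 mod 29 = 11^2 = 5
  -> A = 5
B = 11^22 mod 29  (bits of 22 = 10110)
  bit 0 = 1: r = r^2 * 11 mod 29 = 1^2 * 11 = 1*11 = 11
  bit 1 = 0: r = r^2 mod 29 = 11^2 = 5
  bit 2 = 1: r = r^2 * 11 mod 29 = 5^2 * 11 = 25*11 = 14
  bit 3 = 1: r = r^2 * 11 mod 29 = 14^2 * 11 = 22*11 = 10
  bit 4 = 0: r = r^2 mod 29 = 10^2 = 13
  -> B = 13
s = B^a = 13^2 mod 29  (bits of 2 = 10)
  bit 0 = 1: r = r^2 * 13 mod 29 = 1^2 * 13 = 1*13 = 13
  bit 1 = 0: r = r^2 mod 29 = 13^2 = 24
  -> s = B^a = 24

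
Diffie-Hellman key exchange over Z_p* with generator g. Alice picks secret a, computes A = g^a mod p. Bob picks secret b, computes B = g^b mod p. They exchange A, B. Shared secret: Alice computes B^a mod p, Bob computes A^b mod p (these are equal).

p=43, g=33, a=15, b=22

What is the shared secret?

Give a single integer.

A = 33^15 mod 43  (bits of 15 = 1111)
  bit 0 = 1: r = r^2 * 33 mod 43 = 1^2 * 33 = 1*33 = 33
  bit 1 = 1: r = r^2 * 33 mod 43 = 33^2 * 33 = 14*33 = 32
  bit 2 = 1: r = r^2 * 33 mod 43 = 32^2 * 33 = 35*33 = 37
  bit 3 = 1: r = r^2 * 33 mod 43 = 37^2 * 33 = 36*33 = 27
  -> A = 27
B = 33^22 mod 43  (bits of 22 = 10110)
  bit 0 = 1: r = r^2 * 33 mod 43 = 1^2 * 33 = 1*33 = 33
  bit 1 = 0: r = r^2 mod 43 = 33^2 = 14
  bit 2 = 1: r = r^2 * 33 mod 43 = 14^2 * 33 = 24*33 = 18
  bit 3 = 1: r = r^2 * 33 mod 43 = 18^2 * 33 = 23*33 = 28
  bit 4 = 0: r = r^2 mod 43 = 28^2 = 10
  -> B = 10
s = B^a = 10^15 mod 43  (bits of 15 = 1111)
  bit 0 = 1: r = r^2 * 10 mod 43 = 1^2 * 10 = 1*10 = 10
  bit 1 = 1: r = r^2 * 10 mod 43 = 10^2 * 10 = 14*10 = 11
  bit 2 = 1: r = r^2 * 10 mod 43 = 11^2 * 10 = 35*10 = 6
  bit 3 = 1: r = r^2 * 10 mod 43 = 6^2 * 10 = 36*10 = 16
  -> s = B^a = 16

Answer: 16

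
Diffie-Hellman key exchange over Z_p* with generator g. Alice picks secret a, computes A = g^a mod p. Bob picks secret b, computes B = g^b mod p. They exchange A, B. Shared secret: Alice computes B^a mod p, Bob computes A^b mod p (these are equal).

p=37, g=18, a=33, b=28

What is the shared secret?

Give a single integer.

A = 18^33 mod 37  (bits of 33 = 100001)
  bit 0 = 1: r = r^2 * 18 mod 37 = 1^2 * 18 = 1*18 = 18
  bit 1 = 0: r = r^2 mod 37 = 18^2 = 28
  bit 2 = 0: r = r^2 mod 37 = 28^2 = 7
  bit 3 = 0: r = r^2 mod 37 = 7^2 = 12
  bit 4 = 0: r = r^2 mod 37 = 12^2 = 33
  bit 5 = 1: r = r^2 * 18 mod 37 = 33^2 * 18 = 16*18 = 29
  -> A = 29
B = 18^28 mod 37  (bits of 28 = 11100)
  bit 0 = 1: r = r^2 * 18 mod 37 = 1^2 * 18 = 1*18 = 18
  bit 1 = 1: r = r^2 * 18 mod 37 = 18^2 * 18 = 28*18 = 23
  bit 2 = 1: r = r^2 * 18 mod 37 = 23^2 * 18 = 11*18 = 13
  bit 3 = 0: r = r^2 mod 37 = 13^2 = 21
  bit 4 = 0: r = r^2 mod 37 = 21^2 = 34
  -> B = 34
s = B^a = 34^33 mod 37  (bits of 33 = 100001)
  bit 0 = 1: r = r^2 * 34 mod 37 = 1^2 * 34 = 1*34 = 34
  bit 1 = 0: r = r^2 mod 37 = 34^2 = 9
  bit 2 = 0: r = r^2 mod 37 = 9^2 = 7
  bit 3 = 0: r = r^2 mod 37 = 7^2 = 12
  bit 4 = 0: r = r^2 mod 37 = 12^2 = 33
  bit 5 = 1: r = r^2 * 34 mod 37 = 33^2 * 34 = 16*34 = 26
  -> s = B^a = 26

Answer: 26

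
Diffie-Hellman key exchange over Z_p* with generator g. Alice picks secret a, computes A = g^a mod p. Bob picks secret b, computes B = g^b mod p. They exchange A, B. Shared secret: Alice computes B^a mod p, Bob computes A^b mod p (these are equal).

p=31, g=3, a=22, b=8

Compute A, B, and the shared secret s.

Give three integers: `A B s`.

Answer: 14 20 18

Derivation:
A = 3^22 mod 31  (bits of 22 = 10110)
  bit 0 = 1: r = r^2 * 3 mod 31 = 1^2 * 3 = 1*3 = 3
  bit 1 = 0: r = r^2 mod 31 = 3^2 = 9
  bit 2 = 1: r = r^2 * 3 mod 31 = 9^2 * 3 = 19*3 = 26
  bit 3 = 1: r = r^2 * 3 mod 31 = 26^2 * 3 = 25*3 = 13
  bit 4 = 0: r = r^2 mod 31 = 13^2 = 14
  -> A = 14
B = 3^8 mod 31  (bits of 8 = 1000)
  bit 0 = 1: r = r^2 * 3 mod 31 = 1^2 * 3 = 1*3 = 3
  bit 1 = 0: r = r^2 mod 31 = 3^2 = 9
  bit 2 = 0: r = r^2 mod 31 = 9^2 = 19
  bit 3 = 0: r = r^2 mod 31 = 19^2 = 20
  -> B = 20
s = B^a = 20^22 mod 31  (bits of 22 = 10110)
  bit 0 = 1: r = r^2 * 20 mod 31 = 1^2 * 20 = 1*20 = 20
  bit 1 = 0: r = r^2 mod 31 = 20^2 = 28
  bit 2 = 1: r = r^2 * 20 mod 31 = 28^2 * 20 = 9*20 = 25
  bit 3 = 1: r = r^2 * 20 mod 31 = 25^2 * 20 = 5*20 = 7
  bit 4 = 0: r = r^2 mod 31 = 7^2 = 18
  -> s = B^a = 18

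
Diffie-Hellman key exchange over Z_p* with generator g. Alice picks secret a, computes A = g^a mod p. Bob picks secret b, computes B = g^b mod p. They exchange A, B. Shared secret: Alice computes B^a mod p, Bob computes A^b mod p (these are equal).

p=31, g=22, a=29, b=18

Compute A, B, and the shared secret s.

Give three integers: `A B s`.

A = 22^29 mod 31  (bits of 29 = 11101)
  bit 0 = 1: r = r^2 * 22 mod 31 = 1^2 * 22 = 1*22 = 22
  bit 1 = 1: r = r^2 * 22 mod 31 = 22^2 * 22 = 19*22 = 15
  bit 2 = 1: r = r^2 * 22 mod 31 = 15^2 * 22 = 8*22 = 21
  bit 3 = 0: r = r^2 mod 31 = 21^2 = 7
  bit 4 = 1: r = r^2 * 22 mod 31 = 7^2 * 22 = 18*22 = 24
  -> A = 24
B = 22^18 mod 31  (bits of 18 = 10010)
  bit 0 = 1: r = r^2 * 22 mod 31 = 1^2 * 22 = 1*22 = 22
  bit 1 = 0: r = r^2 mod 31 = 22^2 = 19
  bit 2 = 0: r = r^2 mod 31 = 19^2 = 20
  bit 3 = 1: r = r^2 * 22 mod 31 = 20^2 * 22 = 28*22 = 27
  bit 4 = 0: r = r^2 mod 31 = 27^2 = 16
  -> B = 16
s = B^a = 16^29 mod 31  (bits of 29 = 11101)
  bit 0 = 1: r = r^2 * 16 mod 31 = 1^2 * 16 = 1*16 = 16
  bit 1 = 1: r = r^2 * 16 mod 31 = 16^2 * 16 = 8*16 = 4
  bit 2 = 1: r = r^2 * 16 mod 31 = 4^2 * 16 = 16*16 = 8
  bit 3 = 0: r = r^2 mod 31 = 8^2 = 2
  bit 4 = 1: r = r^2 * 16 mod 31 = 2^2 * 16 = 4*16 = 2
  -> s = B^a = 2

Answer: 24 16 2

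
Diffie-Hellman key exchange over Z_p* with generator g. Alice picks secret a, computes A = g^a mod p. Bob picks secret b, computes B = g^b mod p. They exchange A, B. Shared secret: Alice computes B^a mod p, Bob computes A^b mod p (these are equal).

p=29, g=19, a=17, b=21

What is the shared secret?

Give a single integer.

A = 19^17 mod 29  (bits of 17 = 10001)
  bit 0 = 1: r = r^2 * 19 mod 29 = 1^2 * 19 = 1*19 = 19
  bit 1 = 0: r = r^2 mod 29 = 19^2 = 13
  bit 2 = 0: r = r^2 mod 29 = 13^2 = 24
  bit 3 = 0: r = r^2 mod 29 = 24^2 = 25
  bit 4 = 1: r = r^2 * 19 mod 29 = 25^2 * 19 = 16*19 = 14
  -> A = 14
B = 19^21 mod 29  (bits of 21 = 10101)
  bit 0 = 1: r = r^2 * 19 mod 29 = 1^2 * 19 = 1*19 = 19
  bit 1 = 0: r = r^2 mod 29 = 19^2 = 13
  bit 2 = 1: r = r^2 * 19 mod 29 = 13^2 * 19 = 24*19 = 21
  bit 3 = 0: r = r^2 mod 29 = 21^2 = 6
  bit 4 = 1: r = r^2 * 19 mod 29 = 6^2 * 19 = 7*19 = 17
  -> B = 17
s = B^a = 17^17 mod 29  (bits of 17 = 10001)
  bit 0 = 1: r = r^2 * 17 mod 29 = 1^2 * 17 = 1*17 = 17
  bit 1 = 0: r = r^2 mod 29 = 17^2 = 28
  bit 2 = 0: r = r^2 mod 29 = 28^2 = 1
  bit 3 = 0: r = r^2 mod 29 = 1^2 = 1
  bit 4 = 1: r = r^2 * 17 mod 29 = 1^2 * 17 = 1*17 = 17
  -> s = B^a = 17

Answer: 17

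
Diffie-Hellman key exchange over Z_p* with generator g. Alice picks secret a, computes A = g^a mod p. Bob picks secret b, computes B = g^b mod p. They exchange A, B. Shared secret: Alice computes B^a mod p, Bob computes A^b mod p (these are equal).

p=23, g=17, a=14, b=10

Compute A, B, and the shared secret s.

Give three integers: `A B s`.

A = 17^14 mod 23  (bits of 14 = 1110)
  bit 0 = 1: r = r^2 * 17 mod 23 = 1^2 * 17 = 1*17 = 17
  bit 1 = 1: r = r^2 * 17 mod 23 = 17^2 * 17 = 13*17 = 14
  bit 2 = 1: r = r^2 * 17 mod 23 = 14^2 * 17 = 12*17 = 20
  bit 3 = 0: r = r^2 mod 23 = 20^2 = 9
  -> A = 9
B = 17^10 mod 23  (bits of 10 = 1010)
  bit 0 = 1: r = r^2 * 17 mod 23 = 1^2 * 17 = 1*17 = 17
  bit 1 = 0: r = r^2 mod 23 = 17^2 = 13
  bit 2 = 1: r = r^2 * 17 mod 23 = 13^2 * 17 = 8*17 = 21
  bit 3 = 0: r = r^2 mod 23 = 21^2 = 4
  -> B = 4
s = B^a = 4^14 mod 23  (bits of 14 = 1110)
  bit 0 = 1: r = r^2 * 4 mod 23 = 1^2 * 4 = 1*4 = 4
  bit 1 = 1: r = r^2 * 4 mod 23 = 4^2 * 4 = 16*4 = 18
  bit 2 = 1: r = r^2 * 4 mod 23 = 18^2 * 4 = 2*4 = 8
  bit 3 = 0: r = r^2 mod 23 = 8^2 = 18
  -> s = B^a = 18

Answer: 9 4 18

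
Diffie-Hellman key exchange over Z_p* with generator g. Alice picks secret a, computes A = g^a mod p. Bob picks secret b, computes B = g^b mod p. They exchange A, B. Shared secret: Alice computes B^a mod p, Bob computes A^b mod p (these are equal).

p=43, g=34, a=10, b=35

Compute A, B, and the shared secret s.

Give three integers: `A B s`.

Answer: 14 37 6

Derivation:
A = 34^10 mod 43  (bits of 10 = 1010)
  bit 0 = 1: r = r^2 * 34 mod 43 = 1^2 * 34 = 1*34 = 34
  bit 1 = 0: r = r^2 mod 43 = 34^2 = 38
  bit 2 = 1: r = r^2 * 34 mod 43 = 38^2 * 34 = 25*34 = 33
  bit 3 = 0: r = r^2 mod 43 = 33^2 = 14
  -> A = 14
B = 34^35 mod 43  (bits of 35 = 100011)
  bit 0 = 1: r = r^2 * 34 mod 43 = 1^2 * 34 = 1*34 = 34
  bit 1 = 0: r = r^2 mod 43 = 34^2 = 38
  bit 2 = 0: r = r^2 mod 43 = 38^2 = 25
  bit 3 = 0: r = r^2 mod 43 = 25^2 = 23
  bit 4 = 1: r = r^2 * 34 mod 43 = 23^2 * 34 = 13*34 = 12
  bit 5 = 1: r = r^2 * 34 mod 43 = 12^2 * 34 = 15*34 = 37
  -> B = 37
s = B^a = 37^10 mod 43  (bits of 10 = 1010)
  bit 0 = 1: r = r^2 * 37 mod 43 = 1^2 * 37 = 1*37 = 37
  bit 1 = 0: r = r^2 mod 43 = 37^2 = 36
  bit 2 = 1: r = r^2 * 37 mod 43 = 36^2 * 37 = 6*37 = 7
  bit 3 = 0: r = r^2 mod 43 = 7^2 = 6
  -> s = B^a = 6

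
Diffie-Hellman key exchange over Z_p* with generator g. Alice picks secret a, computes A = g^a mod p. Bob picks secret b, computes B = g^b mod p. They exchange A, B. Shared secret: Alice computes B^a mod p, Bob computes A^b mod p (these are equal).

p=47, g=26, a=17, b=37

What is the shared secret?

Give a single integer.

A = 26^17 mod 47  (bits of 17 = 10001)
  bit 0 = 1: r = r^2 * 26 mod 47 = 1^2 * 26 = 1*26 = 26
  bit 1 = 0: r = r^2 mod 47 = 26^2 = 18
  bit 2 = 0: r = r^2 mod 47 = 18^2 = 42
  bit 3 = 0: r = r^2 mod 47 = 42^2 = 25
  bit 4 = 1: r = r^2 * 26 mod 47 = 25^2 * 26 = 14*26 = 35
  -> A = 35
B = 26^37 mod 47  (bits of 37 = 100101)
  bit 0 = 1: r = r^2 * 26 mod 47 = 1^2 * 26 = 1*26 = 26
  bit 1 = 0: r = r^2 mod 47 = 26^2 = 18
  bit 2 = 0: r = r^2 mod 47 = 18^2 = 42
  bit 3 = 1: r = r^2 * 26 mod 47 = 42^2 * 26 = 25*26 = 39
  bit 4 = 0: r = r^2 mod 47 = 39^2 = 17
  bit 5 = 1: r = r^2 * 26 mod 47 = 17^2 * 26 = 7*26 = 41
  -> B = 41
s = B^a = 41^17 mod 47  (bits of 17 = 10001)
  bit 0 = 1: r = r^2 * 41 mod 47 = 1^2 * 41 = 1*41 = 41
  bit 1 = 0: r = r^2 mod 47 = 41^2 = 36
  bit 2 = 0: r = r^2 mod 47 = 36^2 = 27
  bit 3 = 0: r = r^2 mod 47 = 27^2 = 24
  bit 4 = 1: r = r^2 * 41 mod 47 = 24^2 * 41 = 12*41 = 22
  -> s = B^a = 22

Answer: 22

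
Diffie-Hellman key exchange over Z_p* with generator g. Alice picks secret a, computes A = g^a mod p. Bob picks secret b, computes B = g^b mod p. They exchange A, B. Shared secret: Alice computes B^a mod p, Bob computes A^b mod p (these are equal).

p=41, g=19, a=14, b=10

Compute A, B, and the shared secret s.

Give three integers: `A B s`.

A = 19^14 mod 41  (bits of 14 = 1110)
  bit 0 = 1: r = r^2 * 19 mod 41 = 1^2 * 19 = 1*19 = 19
  bit 1 = 1: r = r^2 * 19 mod 41 = 19^2 * 19 = 33*19 = 12
  bit 2 = 1: r = r^2 * 19 mod 41 = 12^2 * 19 = 21*19 = 30
  bit 3 = 0: r = r^2 mod 41 = 30^2 = 39
  -> A = 39
B = 19^10 mod 41  (bits of 10 = 1010)
  bit 0 = 1: r = r^2 * 19 mod 41 = 1^2 * 19 = 1*19 = 19
  bit 1 = 0: r = r^2 mod 41 = 19^2 = 33
  bit 2 = 1: r = r^2 * 19 mod 41 = 33^2 * 19 = 23*19 = 27
  bit 3 = 0: r = r^2 mod 41 = 27^2 = 32
  -> B = 32
s = B^a = 32^14 mod 41  (bits of 14 = 1110)
  bit 0 = 1: r = r^2 * 32 mod 41 = 1^2 * 32 = 1*32 = 32
  bit 1 = 1: r = r^2 * 32 mod 41 = 32^2 * 32 = 40*32 = 9
  bit 2 = 1: r = r^2 * 32 mod 41 = 9^2 * 32 = 40*32 = 9
  bit 3 = 0: r = r^2 mod 41 = 9^2 = 40
  -> s = B^a = 40

Answer: 39 32 40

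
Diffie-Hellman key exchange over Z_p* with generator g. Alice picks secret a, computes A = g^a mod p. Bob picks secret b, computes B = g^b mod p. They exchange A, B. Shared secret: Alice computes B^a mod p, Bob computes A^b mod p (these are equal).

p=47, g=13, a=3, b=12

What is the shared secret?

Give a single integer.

A = 13^3 mod 47  (bits of 3 = 11)
  bit 0 = 1: r = r^2 * 13 mod 47 = 1^2 * 13 = 1*13 = 13
  bit 1 = 1: r = r^2 * 13 mod 47 = 13^2 * 13 = 28*13 = 35
  -> A = 35
B = 13^12 mod 47  (bits of 12 = 1100)
  bit 0 = 1: r = r^2 * 13 mod 47 = 1^2 * 13 = 1*13 = 13
  bit 1 = 1: r = r^2 * 13 mod 47 = 13^2 * 13 = 28*13 = 35
  bit 2 = 0: r = r^2 mod 47 = 35^2 = 3
  bit 3 = 0: r = r^2 mod 47 = 3^2 = 9
  -> B = 9
s = B^a = 9^3 mod 47  (bits of 3 = 11)
  bit 0 = 1: r = r^2 * 9 mod 47 = 1^2 * 9 = 1*9 = 9
  bit 1 = 1: r = r^2 * 9 mod 47 = 9^2 * 9 = 34*9 = 24
  -> s = B^a = 24

Answer: 24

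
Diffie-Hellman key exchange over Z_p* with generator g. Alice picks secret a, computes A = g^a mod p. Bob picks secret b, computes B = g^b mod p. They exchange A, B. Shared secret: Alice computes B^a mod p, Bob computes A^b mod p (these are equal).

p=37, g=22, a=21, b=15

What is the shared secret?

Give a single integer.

Answer: 31

Derivation:
A = 22^21 mod 37  (bits of 21 = 10101)
  bit 0 = 1: r = r^2 * 22 mod 37 = 1^2 * 22 = 1*22 = 22
  bit 1 = 0: r = r^2 mod 37 = 22^2 = 3
  bit 2 = 1: r = r^2 * 22 mod 37 = 3^2 * 22 = 9*22 = 13
  bit 3 = 0: r = r^2 mod 37 = 13^2 = 21
  bit 4 = 1: r = r^2 * 22 mod 37 = 21^2 * 22 = 34*22 = 8
  -> A = 8
B = 22^15 mod 37  (bits of 15 = 1111)
  bit 0 = 1: r = r^2 * 22 mod 37 = 1^2 * 22 = 1*22 = 22
  bit 1 = 1: r = r^2 * 22 mod 37 = 22^2 * 22 = 3*22 = 29
  bit 2 = 1: r = r^2 * 22 mod 37 = 29^2 * 22 = 27*22 = 2
  bit 3 = 1: r = r^2 * 22 mod 37 = 2^2 * 22 = 4*22 = 14
  -> B = 14
s = B^a = 14^21 mod 37  (bits of 21 = 10101)
  bit 0 = 1: r = r^2 * 14 mod 37 = 1^2 * 14 = 1*14 = 14
  bit 1 = 0: r = r^2 mod 37 = 14^2 = 11
  bit 2 = 1: r = r^2 * 14 mod 37 = 11^2 * 14 = 10*14 = 29
  bit 3 = 0: r = r^2 mod 37 = 29^2 = 27
  bit 4 = 1: r = r^2 * 14 mod 37 = 27^2 * 14 = 26*14 = 31
  -> s = B^a = 31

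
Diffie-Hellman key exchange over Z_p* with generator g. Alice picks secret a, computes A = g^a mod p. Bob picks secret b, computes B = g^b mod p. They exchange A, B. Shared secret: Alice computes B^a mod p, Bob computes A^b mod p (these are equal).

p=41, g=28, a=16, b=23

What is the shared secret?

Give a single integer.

Answer: 10

Derivation:
A = 28^16 mod 41  (bits of 16 = 10000)
  bit 0 = 1: r = r^2 * 28 mod 41 = 1^2 * 28 = 1*28 = 28
  bit 1 = 0: r = r^2 mod 41 = 28^2 = 5
  bit 2 = 0: r = r^2 mod 41 = 5^2 = 25
  bit 3 = 0: r = r^2 mod 41 = 25^2 = 10
  bit 4 = 0: r = r^2 mod 41 = 10^2 = 18
  -> A = 18
B = 28^23 mod 41  (bits of 23 = 10111)
  bit 0 = 1: r = r^2 * 28 mod 41 = 1^2 * 28 = 1*28 = 28
  bit 1 = 0: r = r^2 mod 41 = 28^2 = 5
  bit 2 = 1: r = r^2 * 28 mod 41 = 5^2 * 28 = 25*28 = 3
  bit 3 = 1: r = r^2 * 28 mod 41 = 3^2 * 28 = 9*28 = 6
  bit 4 = 1: r = r^2 * 28 mod 41 = 6^2 * 28 = 36*28 = 24
  -> B = 24
s = B^a = 24^16 mod 41  (bits of 16 = 10000)
  bit 0 = 1: r = r^2 * 24 mod 41 = 1^2 * 24 = 1*24 = 24
  bit 1 = 0: r = r^2 mod 41 = 24^2 = 2
  bit 2 = 0: r = r^2 mod 41 = 2^2 = 4
  bit 3 = 0: r = r^2 mod 41 = 4^2 = 16
  bit 4 = 0: r = r^2 mod 41 = 16^2 = 10
  -> s = B^a = 10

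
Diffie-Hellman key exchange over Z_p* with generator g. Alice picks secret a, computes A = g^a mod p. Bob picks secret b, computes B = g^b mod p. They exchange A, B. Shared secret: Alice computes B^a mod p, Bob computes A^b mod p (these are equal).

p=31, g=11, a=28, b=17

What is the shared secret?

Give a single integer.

Answer: 7

Derivation:
A = 11^28 mod 31  (bits of 28 = 11100)
  bit 0 = 1: r = r^2 * 11 mod 31 = 1^2 * 11 = 1*11 = 11
  bit 1 = 1: r = r^2 * 11 mod 31 = 11^2 * 11 = 28*11 = 29
  bit 2 = 1: r = r^2 * 11 mod 31 = 29^2 * 11 = 4*11 = 13
  bit 3 = 0: r = r^2 mod 31 = 13^2 = 14
  bit 4 = 0: r = r^2 mod 31 = 14^2 = 10
  -> A = 10
B = 11^17 mod 31  (bits of 17 = 10001)
  bit 0 = 1: r = r^2 * 11 mod 31 = 1^2 * 11 = 1*11 = 11
  bit 1 = 0: r = r^2 mod 31 = 11^2 = 28
  bit 2 = 0: r = r^2 mod 31 = 28^2 = 9
  bit 3 = 0: r = r^2 mod 31 = 9^2 = 19
  bit 4 = 1: r = r^2 * 11 mod 31 = 19^2 * 11 = 20*11 = 3
  -> B = 3
s = B^a = 3^28 mod 31  (bits of 28 = 11100)
  bit 0 = 1: r = r^2 * 3 mod 31 = 1^2 * 3 = 1*3 = 3
  bit 1 = 1: r = r^2 * 3 mod 31 = 3^2 * 3 = 9*3 = 27
  bit 2 = 1: r = r^2 * 3 mod 31 = 27^2 * 3 = 16*3 = 17
  bit 3 = 0: r = r^2 mod 31 = 17^2 = 10
  bit 4 = 0: r = r^2 mod 31 = 10^2 = 7
  -> s = B^a = 7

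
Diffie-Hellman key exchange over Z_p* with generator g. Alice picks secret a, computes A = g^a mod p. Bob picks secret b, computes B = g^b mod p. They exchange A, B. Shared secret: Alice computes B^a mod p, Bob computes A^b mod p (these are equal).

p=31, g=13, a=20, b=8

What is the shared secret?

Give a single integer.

Answer: 5

Derivation:
A = 13^20 mod 31  (bits of 20 = 10100)
  bit 0 = 1: r = r^2 * 13 mod 31 = 1^2 * 13 = 1*13 = 13
  bit 1 = 0: r = r^2 mod 31 = 13^2 = 14
  bit 2 = 1: r = r^2 * 13 mod 31 = 14^2 * 13 = 10*13 = 6
  bit 3 = 0: r = r^2 mod 31 = 6^2 = 5
  bit 4 = 0: r = r^2 mod 31 = 5^2 = 25
  -> A = 25
B = 13^8 mod 31  (bits of 8 = 1000)
  bit 0 = 1: r = r^2 * 13 mod 31 = 1^2 * 13 = 1*13 = 13
  bit 1 = 0: r = r^2 mod 31 = 13^2 = 14
  bit 2 = 0: r = r^2 mod 31 = 14^2 = 10
  bit 3 = 0: r = r^2 mod 31 = 10^2 = 7
  -> B = 7
s = B^a = 7^20 mod 31  (bits of 20 = 10100)
  bit 0 = 1: r = r^2 * 7 mod 31 = 1^2 * 7 = 1*7 = 7
  bit 1 = 0: r = r^2 mod 31 = 7^2 = 18
  bit 2 = 1: r = r^2 * 7 mod 31 = 18^2 * 7 = 14*7 = 5
  bit 3 = 0: r = r^2 mod 31 = 5^2 = 25
  bit 4 = 0: r = r^2 mod 31 = 25^2 = 5
  -> s = B^a = 5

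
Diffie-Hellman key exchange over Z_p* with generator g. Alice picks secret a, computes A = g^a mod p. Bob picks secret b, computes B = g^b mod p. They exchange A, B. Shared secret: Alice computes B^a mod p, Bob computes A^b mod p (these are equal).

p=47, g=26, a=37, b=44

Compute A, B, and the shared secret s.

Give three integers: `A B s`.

Answer: 41 34 17

Derivation:
A = 26^37 mod 47  (bits of 37 = 100101)
  bit 0 = 1: r = r^2 * 26 mod 47 = 1^2 * 26 = 1*26 = 26
  bit 1 = 0: r = r^2 mod 47 = 26^2 = 18
  bit 2 = 0: r = r^2 mod 47 = 18^2 = 42
  bit 3 = 1: r = r^2 * 26 mod 47 = 42^2 * 26 = 25*26 = 39
  bit 4 = 0: r = r^2 mod 47 = 39^2 = 17
  bit 5 = 1: r = r^2 * 26 mod 47 = 17^2 * 26 = 7*26 = 41
  -> A = 41
B = 26^44 mod 47  (bits of 44 = 101100)
  bit 0 = 1: r = r^2 * 26 mod 47 = 1^2 * 26 = 1*26 = 26
  bit 1 = 0: r = r^2 mod 47 = 26^2 = 18
  bit 2 = 1: r = r^2 * 26 mod 47 = 18^2 * 26 = 42*26 = 11
  bit 3 = 1: r = r^2 * 26 mod 47 = 11^2 * 26 = 27*26 = 44
  bit 4 = 0: r = r^2 mod 47 = 44^2 = 9
  bit 5 = 0: r = r^2 mod 47 = 9^2 = 34
  -> B = 34
s = B^a = 34^37 mod 47  (bits of 37 = 100101)
  bit 0 = 1: r = r^2 * 34 mod 47 = 1^2 * 34 = 1*34 = 34
  bit 1 = 0: r = r^2 mod 47 = 34^2 = 28
  bit 2 = 0: r = r^2 mod 47 = 28^2 = 32
  bit 3 = 1: r = r^2 * 34 mod 47 = 32^2 * 34 = 37*34 = 36
  bit 4 = 0: r = r^2 mod 47 = 36^2 = 27
  bit 5 = 1: r = r^2 * 34 mod 47 = 27^2 * 34 = 24*34 = 17
  -> s = B^a = 17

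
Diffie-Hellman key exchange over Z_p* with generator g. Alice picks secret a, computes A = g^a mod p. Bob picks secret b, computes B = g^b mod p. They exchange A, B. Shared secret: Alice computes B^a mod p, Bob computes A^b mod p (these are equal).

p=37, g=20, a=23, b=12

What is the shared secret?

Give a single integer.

Answer: 10

Derivation:
A = 20^23 mod 37  (bits of 23 = 10111)
  bit 0 = 1: r = r^2 * 20 mod 37 = 1^2 * 20 = 1*20 = 20
  bit 1 = 0: r = r^2 mod 37 = 20^2 = 30
  bit 2 = 1: r = r^2 * 20 mod 37 = 30^2 * 20 = 12*20 = 18
  bit 3 = 1: r = r^2 * 20 mod 37 = 18^2 * 20 = 28*20 = 5
  bit 4 = 1: r = r^2 * 20 mod 37 = 5^2 * 20 = 25*20 = 19
  -> A = 19
B = 20^12 mod 37  (bits of 12 = 1100)
  bit 0 = 1: r = r^2 * 20 mod 37 = 1^2 * 20 = 1*20 = 20
  bit 1 = 1: r = r^2 * 20 mod 37 = 20^2 * 20 = 30*20 = 8
  bit 2 = 0: r = r^2 mod 37 = 8^2 = 27
  bit 3 = 0: r = r^2 mod 37 = 27^2 = 26
  -> B = 26
s = B^a = 26^23 mod 37  (bits of 23 = 10111)
  bit 0 = 1: r = r^2 * 26 mod 37 = 1^2 * 26 = 1*26 = 26
  bit 1 = 0: r = r^2 mod 37 = 26^2 = 10
  bit 2 = 1: r = r^2 * 26 mod 37 = 10^2 * 26 = 26*26 = 10
  bit 3 = 1: r = r^2 * 26 mod 37 = 10^2 * 26 = 26*26 = 10
  bit 4 = 1: r = r^2 * 26 mod 37 = 10^2 * 26 = 26*26 = 10
  -> s = B^a = 10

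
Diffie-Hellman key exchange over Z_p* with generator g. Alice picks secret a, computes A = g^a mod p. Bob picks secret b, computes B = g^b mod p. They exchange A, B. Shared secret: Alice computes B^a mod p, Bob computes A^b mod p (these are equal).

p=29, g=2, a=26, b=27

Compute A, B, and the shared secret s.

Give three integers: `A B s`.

Answer: 22 15 4

Derivation:
A = 2^26 mod 29  (bits of 26 = 11010)
  bit 0 = 1: r = r^2 * 2 mod 29 = 1^2 * 2 = 1*2 = 2
  bit 1 = 1: r = r^2 * 2 mod 29 = 2^2 * 2 = 4*2 = 8
  bit 2 = 0: r = r^2 mod 29 = 8^2 = 6
  bit 3 = 1: r = r^2 * 2 mod 29 = 6^2 * 2 = 7*2 = 14
  bit 4 = 0: r = r^2 mod 29 = 14^2 = 22
  -> A = 22
B = 2^27 mod 29  (bits of 27 = 11011)
  bit 0 = 1: r = r^2 * 2 mod 29 = 1^2 * 2 = 1*2 = 2
  bit 1 = 1: r = r^2 * 2 mod 29 = 2^2 * 2 = 4*2 = 8
  bit 2 = 0: r = r^2 mod 29 = 8^2 = 6
  bit 3 = 1: r = r^2 * 2 mod 29 = 6^2 * 2 = 7*2 = 14
  bit 4 = 1: r = r^2 * 2 mod 29 = 14^2 * 2 = 22*2 = 15
  -> B = 15
s = B^a = 15^26 mod 29  (bits of 26 = 11010)
  bit 0 = 1: r = r^2 * 15 mod 29 = 1^2 * 15 = 1*15 = 15
  bit 1 = 1: r = r^2 * 15 mod 29 = 15^2 * 15 = 22*15 = 11
  bit 2 = 0: r = r^2 mod 29 = 11^2 = 5
  bit 3 = 1: r = r^2 * 15 mod 29 = 5^2 * 15 = 25*15 = 27
  bit 4 = 0: r = r^2 mod 29 = 27^2 = 4
  -> s = B^a = 4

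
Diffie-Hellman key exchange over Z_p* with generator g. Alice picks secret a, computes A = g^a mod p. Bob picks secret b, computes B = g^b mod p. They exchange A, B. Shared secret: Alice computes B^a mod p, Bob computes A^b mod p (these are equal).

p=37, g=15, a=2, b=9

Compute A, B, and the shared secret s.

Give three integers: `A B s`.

A = 15^2 mod 37  (bits of 2 = 10)
  bit 0 = 1: r = r^2 * 15 mod 37 = 1^2 * 15 = 1*15 = 15
  bit 1 = 0: r = r^2 mod 37 = 15^2 = 3
  -> A = 3
B = 15^9 mod 37  (bits of 9 = 1001)
  bit 0 = 1: r = r^2 * 15 mod 37 = 1^2 * 15 = 1*15 = 15
  bit 1 = 0: r = r^2 mod 37 = 15^2 = 3
  bit 2 = 0: r = r^2 mod 37 = 3^2 = 9
  bit 3 = 1: r = r^2 * 15 mod 37 = 9^2 * 15 = 7*15 = 31
  -> B = 31
s = B^a = 31^2 mod 37  (bits of 2 = 10)
  bit 0 = 1: r = r^2 * 31 mod 37 = 1^2 * 31 = 1*31 = 31
  bit 1 = 0: r = r^2 mod 37 = 31^2 = 36
  -> s = B^a = 36

Answer: 3 31 36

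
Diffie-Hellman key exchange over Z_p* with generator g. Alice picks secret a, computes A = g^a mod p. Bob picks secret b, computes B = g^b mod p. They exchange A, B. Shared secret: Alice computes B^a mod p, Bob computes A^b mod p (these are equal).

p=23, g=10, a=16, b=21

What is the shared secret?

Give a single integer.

Answer: 6

Derivation:
A = 10^16 mod 23  (bits of 16 = 10000)
  bit 0 = 1: r = r^2 * 10 mod 23 = 1^2 * 10 = 1*10 = 10
  bit 1 = 0: r = r^2 mod 23 = 10^2 = 8
  bit 2 = 0: r = r^2 mod 23 = 8^2 = 18
  bit 3 = 0: r = r^2 mod 23 = 18^2 = 2
  bit 4 = 0: r = r^2 mod 23 = 2^2 = 4
  -> A = 4
B = 10^21 mod 23  (bits of 21 = 10101)
  bit 0 = 1: r = r^2 * 10 mod 23 = 1^2 * 10 = 1*10 = 10
  bit 1 = 0: r = r^2 mod 23 = 10^2 = 8
  bit 2 = 1: r = r^2 * 10 mod 23 = 8^2 * 10 = 18*10 = 19
  bit 3 = 0: r = r^2 mod 23 = 19^2 = 16
  bit 4 = 1: r = r^2 * 10 mod 23 = 16^2 * 10 = 3*10 = 7
  -> B = 7
s = B^a = 7^16 mod 23  (bits of 16 = 10000)
  bit 0 = 1: r = r^2 * 7 mod 23 = 1^2 * 7 = 1*7 = 7
  bit 1 = 0: r = r^2 mod 23 = 7^2 = 3
  bit 2 = 0: r = r^2 mod 23 = 3^2 = 9
  bit 3 = 0: r = r^2 mod 23 = 9^2 = 12
  bit 4 = 0: r = r^2 mod 23 = 12^2 = 6
  -> s = B^a = 6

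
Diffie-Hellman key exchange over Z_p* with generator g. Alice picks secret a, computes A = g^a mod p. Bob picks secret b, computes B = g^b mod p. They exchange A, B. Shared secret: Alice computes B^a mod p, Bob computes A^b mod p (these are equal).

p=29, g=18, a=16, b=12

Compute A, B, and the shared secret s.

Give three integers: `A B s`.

Answer: 24 23 7

Derivation:
A = 18^16 mod 29  (bits of 16 = 10000)
  bit 0 = 1: r = r^2 * 18 mod 29 = 1^2 * 18 = 1*18 = 18
  bit 1 = 0: r = r^2 mod 29 = 18^2 = 5
  bit 2 = 0: r = r^2 mod 29 = 5^2 = 25
  bit 3 = 0: r = r^2 mod 29 = 25^2 = 16
  bit 4 = 0: r = r^2 mod 29 = 16^2 = 24
  -> A = 24
B = 18^12 mod 29  (bits of 12 = 1100)
  bit 0 = 1: r = r^2 * 18 mod 29 = 1^2 * 18 = 1*18 = 18
  bit 1 = 1: r = r^2 * 18 mod 29 = 18^2 * 18 = 5*18 = 3
  bit 2 = 0: r = r^2 mod 29 = 3^2 = 9
  bit 3 = 0: r = r^2 mod 29 = 9^2 = 23
  -> B = 23
s = B^a = 23^16 mod 29  (bits of 16 = 10000)
  bit 0 = 1: r = r^2 * 23 mod 29 = 1^2 * 23 = 1*23 = 23
  bit 1 = 0: r = r^2 mod 29 = 23^2 = 7
  bit 2 = 0: r = r^2 mod 29 = 7^2 = 20
  bit 3 = 0: r = r^2 mod 29 = 20^2 = 23
  bit 4 = 0: r = r^2 mod 29 = 23^2 = 7
  -> s = B^a = 7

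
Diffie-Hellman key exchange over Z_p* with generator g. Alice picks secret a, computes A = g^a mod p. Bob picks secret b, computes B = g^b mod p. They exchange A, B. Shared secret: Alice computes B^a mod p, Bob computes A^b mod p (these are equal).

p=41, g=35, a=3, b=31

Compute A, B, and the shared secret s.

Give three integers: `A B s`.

A = 35^3 mod 41  (bits of 3 = 11)
  bit 0 = 1: r = r^2 * 35 mod 41 = 1^2 * 35 = 1*35 = 35
  bit 1 = 1: r = r^2 * 35 mod 41 = 35^2 * 35 = 36*35 = 30
  -> A = 30
B = 35^31 mod 41  (bits of 31 = 11111)
  bit 0 = 1: r = r^2 * 35 mod 41 = 1^2 * 35 = 1*35 = 35
  bit 1 = 1: r = r^2 * 35 mod 41 = 35^2 * 35 = 36*35 = 30
  bit 2 = 1: r = r^2 * 35 mod 41 = 30^2 * 35 = 39*35 = 12
  bit 3 = 1: r = r^2 * 35 mod 41 = 12^2 * 35 = 21*35 = 38
  bit 4 = 1: r = r^2 * 35 mod 41 = 38^2 * 35 = 9*35 = 28
  -> B = 28
s = B^a = 28^3 mod 41  (bits of 3 = 11)
  bit 0 = 1: r = r^2 * 28 mod 41 = 1^2 * 28 = 1*28 = 28
  bit 1 = 1: r = r^2 * 28 mod 41 = 28^2 * 28 = 5*28 = 17
  -> s = B^a = 17

Answer: 30 28 17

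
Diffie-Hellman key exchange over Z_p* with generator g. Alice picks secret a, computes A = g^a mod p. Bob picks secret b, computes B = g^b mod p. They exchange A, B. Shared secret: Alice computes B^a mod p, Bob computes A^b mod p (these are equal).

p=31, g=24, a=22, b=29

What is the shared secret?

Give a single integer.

Answer: 10

Derivation:
A = 24^22 mod 31  (bits of 22 = 10110)
  bit 0 = 1: r = r^2 * 24 mod 31 = 1^2 * 24 = 1*24 = 24
  bit 1 = 0: r = r^2 mod 31 = 24^2 = 18
  bit 2 = 1: r = r^2 * 24 mod 31 = 18^2 * 24 = 14*24 = 26
  bit 3 = 1: r = r^2 * 24 mod 31 = 26^2 * 24 = 25*24 = 11
  bit 4 = 0: r = r^2 mod 31 = 11^2 = 28
  -> A = 28
B = 24^29 mod 31  (bits of 29 = 11101)
  bit 0 = 1: r = r^2 * 24 mod 31 = 1^2 * 24 = 1*24 = 24
  bit 1 = 1: r = r^2 * 24 mod 31 = 24^2 * 24 = 18*24 = 29
  bit 2 = 1: r = r^2 * 24 mod 31 = 29^2 * 24 = 4*24 = 3
  bit 3 = 0: r = r^2 mod 31 = 3^2 = 9
  bit 4 = 1: r = r^2 * 24 mod 31 = 9^2 * 24 = 19*24 = 22
  -> B = 22
s = B^a = 22^22 mod 31  (bits of 22 = 10110)
  bit 0 = 1: r = r^2 * 22 mod 31 = 1^2 * 22 = 1*22 = 22
  bit 1 = 0: r = r^2 mod 31 = 22^2 = 19
  bit 2 = 1: r = r^2 * 22 mod 31 = 19^2 * 22 = 20*22 = 6
  bit 3 = 1: r = r^2 * 22 mod 31 = 6^2 * 22 = 5*22 = 17
  bit 4 = 0: r = r^2 mod 31 = 17^2 = 10
  -> s = B^a = 10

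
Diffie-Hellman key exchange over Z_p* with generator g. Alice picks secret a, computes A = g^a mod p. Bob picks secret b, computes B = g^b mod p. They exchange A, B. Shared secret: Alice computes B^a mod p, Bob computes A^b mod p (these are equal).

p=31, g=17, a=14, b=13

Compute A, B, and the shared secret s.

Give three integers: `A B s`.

A = 17^14 mod 31  (bits of 14 = 1110)
  bit 0 = 1: r = r^2 * 17 mod 31 = 1^2 * 17 = 1*17 = 17
  bit 1 = 1: r = r^2 * 17 mod 31 = 17^2 * 17 = 10*17 = 15
  bit 2 = 1: r = r^2 * 17 mod 31 = 15^2 * 17 = 8*17 = 12
  bit 3 = 0: r = r^2 mod 31 = 12^2 = 20
  -> A = 20
B = 17^13 mod 31  (bits of 13 = 1101)
  bit 0 = 1: r = r^2 * 17 mod 31 = 1^2 * 17 = 1*17 = 17
  bit 1 = 1: r = r^2 * 17 mod 31 = 17^2 * 17 = 10*17 = 15
  bit 2 = 0: r = r^2 mod 31 = 15^2 = 8
  bit 3 = 1: r = r^2 * 17 mod 31 = 8^2 * 17 = 2*17 = 3
  -> B = 3
s = B^a = 3^14 mod 31  (bits of 14 = 1110)
  bit 0 = 1: r = r^2 * 3 mod 31 = 1^2 * 3 = 1*3 = 3
  bit 1 = 1: r = r^2 * 3 mod 31 = 3^2 * 3 = 9*3 = 27
  bit 2 = 1: r = r^2 * 3 mod 31 = 27^2 * 3 = 16*3 = 17
  bit 3 = 0: r = r^2 mod 31 = 17^2 = 10
  -> s = B^a = 10

Answer: 20 3 10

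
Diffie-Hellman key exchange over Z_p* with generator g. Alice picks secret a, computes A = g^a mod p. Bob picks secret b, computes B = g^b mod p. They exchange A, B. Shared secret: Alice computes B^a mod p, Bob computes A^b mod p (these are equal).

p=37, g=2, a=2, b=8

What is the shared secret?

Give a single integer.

Answer: 9

Derivation:
A = 2^2 mod 37  (bits of 2 = 10)
  bit 0 = 1: r = r^2 * 2 mod 37 = 1^2 * 2 = 1*2 = 2
  bit 1 = 0: r = r^2 mod 37 = 2^2 = 4
  -> A = 4
B = 2^8 mod 37  (bits of 8 = 1000)
  bit 0 = 1: r = r^2 * 2 mod 37 = 1^2 * 2 = 1*2 = 2
  bit 1 = 0: r = r^2 mod 37 = 2^2 = 4
  bit 2 = 0: r = r^2 mod 37 = 4^2 = 16
  bit 3 = 0: r = r^2 mod 37 = 16^2 = 34
  -> B = 34
s = B^a = 34^2 mod 37  (bits of 2 = 10)
  bit 0 = 1: r = r^2 * 34 mod 37 = 1^2 * 34 = 1*34 = 34
  bit 1 = 0: r = r^2 mod 37 = 34^2 = 9
  -> s = B^a = 9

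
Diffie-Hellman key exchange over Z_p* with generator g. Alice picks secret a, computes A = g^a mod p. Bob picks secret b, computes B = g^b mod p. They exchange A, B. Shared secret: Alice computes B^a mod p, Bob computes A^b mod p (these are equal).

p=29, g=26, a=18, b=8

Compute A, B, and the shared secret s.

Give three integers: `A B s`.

Answer: 6 7 23

Derivation:
A = 26^18 mod 29  (bits of 18 = 10010)
  bit 0 = 1: r = r^2 * 26 mod 29 = 1^2 * 26 = 1*26 = 26
  bit 1 = 0: r = r^2 mod 29 = 26^2 = 9
  bit 2 = 0: r = r^2 mod 29 = 9^2 = 23
  bit 3 = 1: r = r^2 * 26 mod 29 = 23^2 * 26 = 7*26 = 8
  bit 4 = 0: r = r^2 mod 29 = 8^2 = 6
  -> A = 6
B = 26^8 mod 29  (bits of 8 = 1000)
  bit 0 = 1: r = r^2 * 26 mod 29 = 1^2 * 26 = 1*26 = 26
  bit 1 = 0: r = r^2 mod 29 = 26^2 = 9
  bit 2 = 0: r = r^2 mod 29 = 9^2 = 23
  bit 3 = 0: r = r^2 mod 29 = 23^2 = 7
  -> B = 7
s = B^a = 7^18 mod 29  (bits of 18 = 10010)
  bit 0 = 1: r = r^2 * 7 mod 29 = 1^2 * 7 = 1*7 = 7
  bit 1 = 0: r = r^2 mod 29 = 7^2 = 20
  bit 2 = 0: r = r^2 mod 29 = 20^2 = 23
  bit 3 = 1: r = r^2 * 7 mod 29 = 23^2 * 7 = 7*7 = 20
  bit 4 = 0: r = r^2 mod 29 = 20^2 = 23
  -> s = B^a = 23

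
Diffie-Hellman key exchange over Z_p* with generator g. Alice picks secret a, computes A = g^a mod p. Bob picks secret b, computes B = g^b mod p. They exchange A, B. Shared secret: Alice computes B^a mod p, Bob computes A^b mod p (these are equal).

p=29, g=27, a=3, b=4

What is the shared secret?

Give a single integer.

Answer: 7

Derivation:
A = 27^3 mod 29  (bits of 3 = 11)
  bit 0 = 1: r = r^2 * 27 mod 29 = 1^2 * 27 = 1*27 = 27
  bit 1 = 1: r = r^2 * 27 mod 29 = 27^2 * 27 = 4*27 = 21
  -> A = 21
B = 27^4 mod 29  (bits of 4 = 100)
  bit 0 = 1: r = r^2 * 27 mod 29 = 1^2 * 27 = 1*27 = 27
  bit 1 = 0: r = r^2 mod 29 = 27^2 = 4
  bit 2 = 0: r = r^2 mod 29 = 4^2 = 16
  -> B = 16
s = B^a = 16^3 mod 29  (bits of 3 = 11)
  bit 0 = 1: r = r^2 * 16 mod 29 = 1^2 * 16 = 1*16 = 16
  bit 1 = 1: r = r^2 * 16 mod 29 = 16^2 * 16 = 24*16 = 7
  -> s = B^a = 7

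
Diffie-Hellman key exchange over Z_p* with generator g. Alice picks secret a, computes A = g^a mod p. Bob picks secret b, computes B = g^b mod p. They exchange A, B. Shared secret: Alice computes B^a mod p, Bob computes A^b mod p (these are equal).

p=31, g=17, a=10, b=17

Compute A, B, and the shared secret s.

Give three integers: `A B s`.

Answer: 25 21 5

Derivation:
A = 17^10 mod 31  (bits of 10 = 1010)
  bit 0 = 1: r = r^2 * 17 mod 31 = 1^2 * 17 = 1*17 = 17
  bit 1 = 0: r = r^2 mod 31 = 17^2 = 10
  bit 2 = 1: r = r^2 * 17 mod 31 = 10^2 * 17 = 7*17 = 26
  bit 3 = 0: r = r^2 mod 31 = 26^2 = 25
  -> A = 25
B = 17^17 mod 31  (bits of 17 = 10001)
  bit 0 = 1: r = r^2 * 17 mod 31 = 1^2 * 17 = 1*17 = 17
  bit 1 = 0: r = r^2 mod 31 = 17^2 = 10
  bit 2 = 0: r = r^2 mod 31 = 10^2 = 7
  bit 3 = 0: r = r^2 mod 31 = 7^2 = 18
  bit 4 = 1: r = r^2 * 17 mod 31 = 18^2 * 17 = 14*17 = 21
  -> B = 21
s = B^a = 21^10 mod 31  (bits of 10 = 1010)
  bit 0 = 1: r = r^2 * 21 mod 31 = 1^2 * 21 = 1*21 = 21
  bit 1 = 0: r = r^2 mod 31 = 21^2 = 7
  bit 2 = 1: r = r^2 * 21 mod 31 = 7^2 * 21 = 18*21 = 6
  bit 3 = 0: r = r^2 mod 31 = 6^2 = 5
  -> s = B^a = 5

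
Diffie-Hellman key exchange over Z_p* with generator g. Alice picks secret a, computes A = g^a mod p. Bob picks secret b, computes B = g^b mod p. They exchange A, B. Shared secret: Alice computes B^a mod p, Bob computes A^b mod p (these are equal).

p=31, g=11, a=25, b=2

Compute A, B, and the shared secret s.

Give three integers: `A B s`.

Answer: 26 28 25

Derivation:
A = 11^25 mod 31  (bits of 25 = 11001)
  bit 0 = 1: r = r^2 * 11 mod 31 = 1^2 * 11 = 1*11 = 11
  bit 1 = 1: r = r^2 * 11 mod 31 = 11^2 * 11 = 28*11 = 29
  bit 2 = 0: r = r^2 mod 31 = 29^2 = 4
  bit 3 = 0: r = r^2 mod 31 = 4^2 = 16
  bit 4 = 1: r = r^2 * 11 mod 31 = 16^2 * 11 = 8*11 = 26
  -> A = 26
B = 11^2 mod 31  (bits of 2 = 10)
  bit 0 = 1: r = r^2 * 11 mod 31 = 1^2 * 11 = 1*11 = 11
  bit 1 = 0: r = r^2 mod 31 = 11^2 = 28
  -> B = 28
s = B^a = 28^25 mod 31  (bits of 25 = 11001)
  bit 0 = 1: r = r^2 * 28 mod 31 = 1^2 * 28 = 1*28 = 28
  bit 1 = 1: r = r^2 * 28 mod 31 = 28^2 * 28 = 9*28 = 4
  bit 2 = 0: r = r^2 mod 31 = 4^2 = 16
  bit 3 = 0: r = r^2 mod 31 = 16^2 = 8
  bit 4 = 1: r = r^2 * 28 mod 31 = 8^2 * 28 = 2*28 = 25
  -> s = B^a = 25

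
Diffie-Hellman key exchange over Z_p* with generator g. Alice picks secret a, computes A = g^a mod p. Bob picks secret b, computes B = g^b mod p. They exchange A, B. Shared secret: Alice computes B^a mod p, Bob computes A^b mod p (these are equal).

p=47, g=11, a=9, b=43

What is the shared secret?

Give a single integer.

Answer: 45

Derivation:
A = 11^9 mod 47  (bits of 9 = 1001)
  bit 0 = 1: r = r^2 * 11 mod 47 = 1^2 * 11 = 1*11 = 11
  bit 1 = 0: r = r^2 mod 47 = 11^2 = 27
  bit 2 = 0: r = r^2 mod 47 = 27^2 = 24
  bit 3 = 1: r = r^2 * 11 mod 47 = 24^2 * 11 = 12*11 = 38
  -> A = 38
B = 11^43 mod 47  (bits of 43 = 101011)
  bit 0 = 1: r = r^2 * 11 mod 47 = 1^2 * 11 = 1*11 = 11
  bit 1 = 0: r = r^2 mod 47 = 11^2 = 27
  bit 2 = 1: r = r^2 * 11 mod 47 = 27^2 * 11 = 24*11 = 29
  bit 3 = 0: r = r^2 mod 47 = 29^2 = 42
  bit 4 = 1: r = r^2 * 11 mod 47 = 42^2 * 11 = 25*11 = 40
  bit 5 = 1: r = r^2 * 11 mod 47 = 40^2 * 11 = 2*11 = 22
  -> B = 22
s = B^a = 22^9 mod 47  (bits of 9 = 1001)
  bit 0 = 1: r = r^2 * 22 mod 47 = 1^2 * 22 = 1*22 = 22
  bit 1 = 0: r = r^2 mod 47 = 22^2 = 14
  bit 2 = 0: r = r^2 mod 47 = 14^2 = 8
  bit 3 = 1: r = r^2 * 22 mod 47 = 8^2 * 22 = 17*22 = 45
  -> s = B^a = 45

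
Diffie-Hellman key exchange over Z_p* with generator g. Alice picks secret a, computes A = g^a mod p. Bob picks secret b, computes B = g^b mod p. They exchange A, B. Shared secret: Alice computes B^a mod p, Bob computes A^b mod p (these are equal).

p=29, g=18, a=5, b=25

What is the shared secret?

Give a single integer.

Answer: 8

Derivation:
A = 18^5 mod 29  (bits of 5 = 101)
  bit 0 = 1: r = r^2 * 18 mod 29 = 1^2 * 18 = 1*18 = 18
  bit 1 = 0: r = r^2 mod 29 = 18^2 = 5
  bit 2 = 1: r = r^2 * 18 mod 29 = 5^2 * 18 = 25*18 = 15
  -> A = 15
B = 18^25 mod 29  (bits of 25 = 11001)
  bit 0 = 1: r = r^2 * 18 mod 29 = 1^2 * 18 = 1*18 = 18
  bit 1 = 1: r = r^2 * 18 mod 29 = 18^2 * 18 = 5*18 = 3
  bit 2 = 0: r = r^2 mod 29 = 3^2 = 9
  bit 3 = 0: r = r^2 mod 29 = 9^2 = 23
  bit 4 = 1: r = r^2 * 18 mod 29 = 23^2 * 18 = 7*18 = 10
  -> B = 10
s = B^a = 10^5 mod 29  (bits of 5 = 101)
  bit 0 = 1: r = r^2 * 10 mod 29 = 1^2 * 10 = 1*10 = 10
  bit 1 = 0: r = r^2 mod 29 = 10^2 = 13
  bit 2 = 1: r = r^2 * 10 mod 29 = 13^2 * 10 = 24*10 = 8
  -> s = B^a = 8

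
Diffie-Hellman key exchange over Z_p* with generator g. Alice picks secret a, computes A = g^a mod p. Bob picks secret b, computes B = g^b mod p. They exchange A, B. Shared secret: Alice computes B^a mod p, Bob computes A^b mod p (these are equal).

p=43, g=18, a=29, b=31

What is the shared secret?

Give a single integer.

A = 18^29 mod 43  (bits of 29 = 11101)
  bit 0 = 1: r = r^2 * 18 mod 43 = 1^2 * 18 = 1*18 = 18
  bit 1 = 1: r = r^2 * 18 mod 43 = 18^2 * 18 = 23*18 = 27
  bit 2 = 1: r = r^2 * 18 mod 43 = 27^2 * 18 = 41*18 = 7
  bit 3 = 0: r = r^2 mod 43 = 7^2 = 6
  bit 4 = 1: r = r^2 * 18 mod 43 = 6^2 * 18 = 36*18 = 3
  -> A = 3
B = 18^31 mod 43  (bits of 31 = 11111)
  bit 0 = 1: r = r^2 * 18 mod 43 = 1^2 * 18 = 1*18 = 18
  bit 1 = 1: r = r^2 * 18 mod 43 = 18^2 * 18 = 23*18 = 27
  bit 2 = 1: r = r^2 * 18 mod 43 = 27^2 * 18 = 41*18 = 7
  bit 3 = 1: r = r^2 * 18 mod 43 = 7^2 * 18 = 6*18 = 22
  bit 4 = 1: r = r^2 * 18 mod 43 = 22^2 * 18 = 11*18 = 26
  -> B = 26
s = B^a = 26^29 mod 43  (bits of 29 = 11101)
  bit 0 = 1: r = r^2 * 26 mod 43 = 1^2 * 26 = 1*26 = 26
  bit 1 = 1: r = r^2 * 26 mod 43 = 26^2 * 26 = 31*26 = 32
  bit 2 = 1: r = r^2 * 26 mod 43 = 32^2 * 26 = 35*26 = 7
  bit 3 = 0: r = r^2 mod 43 = 7^2 = 6
  bit 4 = 1: r = r^2 * 26 mod 43 = 6^2 * 26 = 36*26 = 33
  -> s = B^a = 33

Answer: 33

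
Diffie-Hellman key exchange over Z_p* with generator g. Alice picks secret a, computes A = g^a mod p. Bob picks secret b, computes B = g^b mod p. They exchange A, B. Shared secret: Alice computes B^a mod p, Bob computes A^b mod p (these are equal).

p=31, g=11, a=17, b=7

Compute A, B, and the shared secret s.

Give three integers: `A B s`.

Answer: 3 13 17

Derivation:
A = 11^17 mod 31  (bits of 17 = 10001)
  bit 0 = 1: r = r^2 * 11 mod 31 = 1^2 * 11 = 1*11 = 11
  bit 1 = 0: r = r^2 mod 31 = 11^2 = 28
  bit 2 = 0: r = r^2 mod 31 = 28^2 = 9
  bit 3 = 0: r = r^2 mod 31 = 9^2 = 19
  bit 4 = 1: r = r^2 * 11 mod 31 = 19^2 * 11 = 20*11 = 3
  -> A = 3
B = 11^7 mod 31  (bits of 7 = 111)
  bit 0 = 1: r = r^2 * 11 mod 31 = 1^2 * 11 = 1*11 = 11
  bit 1 = 1: r = r^2 * 11 mod 31 = 11^2 * 11 = 28*11 = 29
  bit 2 = 1: r = r^2 * 11 mod 31 = 29^2 * 11 = 4*11 = 13
  -> B = 13
s = B^a = 13^17 mod 31  (bits of 17 = 10001)
  bit 0 = 1: r = r^2 * 13 mod 31 = 1^2 * 13 = 1*13 = 13
  bit 1 = 0: r = r^2 mod 31 = 13^2 = 14
  bit 2 = 0: r = r^2 mod 31 = 14^2 = 10
  bit 3 = 0: r = r^2 mod 31 = 10^2 = 7
  bit 4 = 1: r = r^2 * 13 mod 31 = 7^2 * 13 = 18*13 = 17
  -> s = B^a = 17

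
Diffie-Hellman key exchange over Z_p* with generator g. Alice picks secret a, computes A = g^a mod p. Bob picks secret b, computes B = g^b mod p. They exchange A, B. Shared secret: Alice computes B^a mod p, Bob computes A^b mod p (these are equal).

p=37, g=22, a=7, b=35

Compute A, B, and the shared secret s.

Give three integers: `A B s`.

Answer: 2 32 19

Derivation:
A = 22^7 mod 37  (bits of 7 = 111)
  bit 0 = 1: r = r^2 * 22 mod 37 = 1^2 * 22 = 1*22 = 22
  bit 1 = 1: r = r^2 * 22 mod 37 = 22^2 * 22 = 3*22 = 29
  bit 2 = 1: r = r^2 * 22 mod 37 = 29^2 * 22 = 27*22 = 2
  -> A = 2
B = 22^35 mod 37  (bits of 35 = 100011)
  bit 0 = 1: r = r^2 * 22 mod 37 = 1^2 * 22 = 1*22 = 22
  bit 1 = 0: r = r^2 mod 37 = 22^2 = 3
  bit 2 = 0: r = r^2 mod 37 = 3^2 = 9
  bit 3 = 0: r = r^2 mod 37 = 9^2 = 7
  bit 4 = 1: r = r^2 * 22 mod 37 = 7^2 * 22 = 12*22 = 5
  bit 5 = 1: r = r^2 * 22 mod 37 = 5^2 * 22 = 25*22 = 32
  -> B = 32
s = B^a = 32^7 mod 37  (bits of 7 = 111)
  bit 0 = 1: r = r^2 * 32 mod 37 = 1^2 * 32 = 1*32 = 32
  bit 1 = 1: r = r^2 * 32 mod 37 = 32^2 * 32 = 25*32 = 23
  bit 2 = 1: r = r^2 * 32 mod 37 = 23^2 * 32 = 11*32 = 19
  -> s = B^a = 19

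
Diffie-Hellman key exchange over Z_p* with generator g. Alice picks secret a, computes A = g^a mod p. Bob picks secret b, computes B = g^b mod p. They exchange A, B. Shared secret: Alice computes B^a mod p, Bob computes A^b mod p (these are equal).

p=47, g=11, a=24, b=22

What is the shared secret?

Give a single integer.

Answer: 17

Derivation:
A = 11^24 mod 47  (bits of 24 = 11000)
  bit 0 = 1: r = r^2 * 11 mod 47 = 1^2 * 11 = 1*11 = 11
  bit 1 = 1: r = r^2 * 11 mod 47 = 11^2 * 11 = 27*11 = 15
  bit 2 = 0: r = r^2 mod 47 = 15^2 = 37
  bit 3 = 0: r = r^2 mod 47 = 37^2 = 6
  bit 4 = 0: r = r^2 mod 47 = 6^2 = 36
  -> A = 36
B = 11^22 mod 47  (bits of 22 = 10110)
  bit 0 = 1: r = r^2 * 11 mod 47 = 1^2 * 11 = 1*11 = 11
  bit 1 = 0: r = r^2 mod 47 = 11^2 = 27
  bit 2 = 1: r = r^2 * 11 mod 47 = 27^2 * 11 = 24*11 = 29
  bit 3 = 1: r = r^2 * 11 mod 47 = 29^2 * 11 = 42*11 = 39
  bit 4 = 0: r = r^2 mod 47 = 39^2 = 17
  -> B = 17
s = B^a = 17^24 mod 47  (bits of 24 = 11000)
  bit 0 = 1: r = r^2 * 17 mod 47 = 1^2 * 17 = 1*17 = 17
  bit 1 = 1: r = r^2 * 17 mod 47 = 17^2 * 17 = 7*17 = 25
  bit 2 = 0: r = r^2 mod 47 = 25^2 = 14
  bit 3 = 0: r = r^2 mod 47 = 14^2 = 8
  bit 4 = 0: r = r^2 mod 47 = 8^2 = 17
  -> s = B^a = 17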